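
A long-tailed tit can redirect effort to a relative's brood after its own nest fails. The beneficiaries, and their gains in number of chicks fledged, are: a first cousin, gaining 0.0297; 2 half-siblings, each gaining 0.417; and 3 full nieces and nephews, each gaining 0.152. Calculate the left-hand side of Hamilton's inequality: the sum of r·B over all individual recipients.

0.3262125

r to a first cousin = 0.125 (first cousins share one grandparent pair — two paths of length 4: r = 2·(1/2)^4 = 1/8).
r to a half-sibling = 0.25 (half-sibs share one parent — one path of length 2: r = (1/2)^2 = 1/4).
r to a full niece or nephew = 1/4 (full aunt/uncle↔niece/nephew: two paths of length 3 through the shared grandparent pair: r = 2·(1/2)^3 = 1/4).
Summing one r·B term per recipient: 1·0.125·0.0297 + 2·0.25·0.417 + 3·0.25·0.152 = 0.3262125.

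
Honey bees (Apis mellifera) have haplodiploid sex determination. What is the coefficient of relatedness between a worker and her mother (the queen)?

0.5

One meiotic link between diploid queen and diploid daughter: r = 1/2.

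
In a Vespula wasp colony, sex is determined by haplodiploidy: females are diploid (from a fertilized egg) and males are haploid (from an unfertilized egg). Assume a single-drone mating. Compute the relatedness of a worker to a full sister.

0.75

Haplodiploid full sisters inherit their father's entire haploid genome identically (contributing 1/2) and on average half of their mother's contribution (1/2 · 1/2 = 1/4); r = 1/2 + 1/4 = 3/4.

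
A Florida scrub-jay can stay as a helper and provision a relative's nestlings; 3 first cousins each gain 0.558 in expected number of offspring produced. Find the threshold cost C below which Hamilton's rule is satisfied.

0.20925

r to a first cousin = 1/8 (first cousins share one grandparent pair — two paths of length 4: r = 2·(1/2)^4 = 1/8).
Hamilton's rule: n·r·B > C, so the trait is favored while C < n·r·B = 3·0.125·0.558 = 0.20925.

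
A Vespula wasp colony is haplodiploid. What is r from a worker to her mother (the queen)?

0.5

One meiotic link between diploid queen and diploid daughter: r = 1/2.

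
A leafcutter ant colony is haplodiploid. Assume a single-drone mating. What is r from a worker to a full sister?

Haplodiploid full sisters inherit their father's entire haploid genome identically (contributing 1/2) and on average half of their mother's contribution (1/2 · 1/2 = 1/4); r = 1/2 + 1/4 = 3/4.

0.75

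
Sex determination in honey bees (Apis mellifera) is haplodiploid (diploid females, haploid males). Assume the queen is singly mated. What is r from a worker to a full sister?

Haplodiploid full sisters inherit their father's entire haploid genome identically (contributing 1/2) and on average half of their mother's contribution (1/2 · 1/2 = 1/4); r = 1/2 + 1/4 = 3/4.

0.75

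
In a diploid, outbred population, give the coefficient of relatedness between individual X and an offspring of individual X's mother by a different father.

0.25

Each parent–offspring link contributes a factor of 1/2, and independent paths through distinct common ancestors add.
Half-sibs share one parent — one path of length 2: r = (1/2)^2 = 1/4.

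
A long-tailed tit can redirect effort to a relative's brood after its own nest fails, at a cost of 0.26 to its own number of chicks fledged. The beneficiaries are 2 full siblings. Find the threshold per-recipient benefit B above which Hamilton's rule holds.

0.26

r to a full sibling = 0.5 (full sibs share both parents — two paths of length 2: r = 2·(1/2)^2 = 1/2).
Hamilton's rule with n recipients of equal r: n·r·B > C, so B > C/(n·r) = 0.26/(2·0.5) = 0.26.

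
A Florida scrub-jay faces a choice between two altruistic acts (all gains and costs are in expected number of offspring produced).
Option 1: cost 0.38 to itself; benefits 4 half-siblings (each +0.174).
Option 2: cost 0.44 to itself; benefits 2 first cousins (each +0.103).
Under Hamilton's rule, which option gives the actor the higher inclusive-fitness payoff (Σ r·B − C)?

Option 1: r to a half-sibling = 0.25.
Option 1: Σ r·B − C = (4·0.25·0.174) − 0.38 = -0.206.
Option 2: r to a first cousin = 0.125.
Option 2: Σ r·B − C = (2·0.125·0.103) − 0.44 = -0.41425.
Option 1 has the higher net inclusive-fitness payoff.

Option 1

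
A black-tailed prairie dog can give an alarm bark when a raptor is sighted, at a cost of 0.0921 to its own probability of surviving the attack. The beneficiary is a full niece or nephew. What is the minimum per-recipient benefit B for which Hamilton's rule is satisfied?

0.3684

r to a full niece or nephew = 1/4 (full aunt/uncle↔niece/nephew: two paths of length 3 through the shared grandparent pair: r = 2·(1/2)^3 = 1/4).
Hamilton's rule with n recipients of equal r: n·r·B > C, so B > C/(n·r) = 0.0921/(1·0.25) = 0.3684.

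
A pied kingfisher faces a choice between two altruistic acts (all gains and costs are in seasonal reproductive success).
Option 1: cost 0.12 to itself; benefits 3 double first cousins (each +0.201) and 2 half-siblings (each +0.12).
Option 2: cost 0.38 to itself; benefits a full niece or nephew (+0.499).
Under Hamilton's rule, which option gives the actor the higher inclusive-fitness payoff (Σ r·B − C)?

Option 1

Option 1: r to a double first cousin = 0.25.
Option 1: r to a half-sibling = 0.25.
Option 1: Σ r·B − C = (3·0.25·0.201 + 2·0.25·0.12) − 0.12 = 0.09075.
Option 2: r to a full niece or nephew = 0.25.
Option 2: Σ r·B − C = (1·0.25·0.499) − 0.38 = -0.25525.
Option 1 has the higher net inclusive-fitness payoff.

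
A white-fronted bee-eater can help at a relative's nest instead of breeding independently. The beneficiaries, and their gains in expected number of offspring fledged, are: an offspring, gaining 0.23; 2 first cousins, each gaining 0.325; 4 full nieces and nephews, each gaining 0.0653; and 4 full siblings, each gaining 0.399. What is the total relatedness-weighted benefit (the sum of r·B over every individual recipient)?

1.05955

r to an offspring = 1/2 (one parent–offspring link: r = (1/2)^1 = 1/2).
r to a first cousin = 0.125 (first cousins share one grandparent pair — two paths of length 4: r = 2·(1/2)^4 = 1/8).
r to a full niece or nephew = 1/4 (full aunt/uncle↔niece/nephew: two paths of length 3 through the shared grandparent pair: r = 2·(1/2)^3 = 1/4).
r to a full sibling = 0.5 (full sibs share both parents — two paths of length 2: r = 2·(1/2)^2 = 1/2).
Summing one r·B term per recipient: 1·0.5·0.23 + 2·0.125·0.325 + 4·0.25·0.0653 + 4·0.5·0.399 = 1.05955.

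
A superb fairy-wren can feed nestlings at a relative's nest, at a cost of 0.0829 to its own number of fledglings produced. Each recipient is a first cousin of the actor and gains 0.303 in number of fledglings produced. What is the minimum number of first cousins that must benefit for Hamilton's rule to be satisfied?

3

r to a first cousin = 0.125 (first cousins share one grandparent pair — two paths of length 4: r = 2·(1/2)^4 = 1/8).
Hamilton's rule: n·r·B > C  ⇒  n > C/(r·B) = 0.0829/(0.125·0.303) = 2.189.
The smallest integer exceeding 2.189 is 3.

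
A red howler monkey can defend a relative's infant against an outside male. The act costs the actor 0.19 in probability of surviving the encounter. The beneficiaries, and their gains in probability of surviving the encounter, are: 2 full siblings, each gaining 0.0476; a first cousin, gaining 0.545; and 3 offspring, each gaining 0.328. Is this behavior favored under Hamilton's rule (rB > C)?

Yes

Hamilton's rule: the trait is favored when the sum of r·B over every recipient exceeds the actor's cost C.
r to a full sibling = 0.5 (full sibs share both parents — two paths of length 2: r = 2·(1/2)^2 = 1/2).
r to a first cousin = 0.125 (first cousins share one grandparent pair — two paths of length 4: r = 2·(1/2)^4 = 1/8).
r to an offspring = 1/2 (one parent–offspring link: r = (1/2)^1 = 1/2).
Summing one r·B term per recipient: 2·0.5·0.0476 + 1·0.125·0.545 + 3·0.5·0.328 = 0.607725.
0.607725 > 0.19: the indirect benefit exceeds the cost.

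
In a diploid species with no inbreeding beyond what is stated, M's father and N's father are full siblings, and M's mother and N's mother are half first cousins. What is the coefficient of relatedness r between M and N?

0.140625

Relatedness sums over independent paths through distinct common ancestors.
M and N are related in two ways: first cousins through their fathers (r = 1/8) and half second cousins through their mothers (r = 1/64).
r = 1/8 + 1/64 = 9/64 = 0.140625.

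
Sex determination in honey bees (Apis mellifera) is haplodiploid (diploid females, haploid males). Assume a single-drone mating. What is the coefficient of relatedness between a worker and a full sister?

0.75

Haplodiploid full sisters inherit their father's entire haploid genome identically (contributing 1/2) and on average half of their mother's contribution (1/2 · 1/2 = 1/4); r = 1/2 + 1/4 = 3/4.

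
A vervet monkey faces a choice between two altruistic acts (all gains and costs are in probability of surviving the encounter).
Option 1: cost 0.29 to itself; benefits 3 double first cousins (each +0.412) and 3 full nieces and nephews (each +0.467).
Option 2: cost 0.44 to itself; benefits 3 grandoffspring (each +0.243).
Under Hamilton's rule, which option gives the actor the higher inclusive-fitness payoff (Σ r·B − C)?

Option 1: r to a double first cousin = 0.25.
Option 1: r to a full niece or nephew = 0.25.
Option 1: Σ r·B − C = (3·0.25·0.412 + 3·0.25·0.467) − 0.29 = 0.36925.
Option 2: r to a grandoffspring = 0.25.
Option 2: Σ r·B − C = (3·0.25·0.243) − 0.44 = -0.25775.
Option 1 has the higher net inclusive-fitness payoff.

Option 1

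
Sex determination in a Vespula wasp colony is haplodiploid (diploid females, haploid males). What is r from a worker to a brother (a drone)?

Her haploid brother carries none of their father's genes and a random half of their mother's genome; that half matches the maternal half of her own genome with probability 1/2: r = 1/2 · 1/2 = 1/4.

0.25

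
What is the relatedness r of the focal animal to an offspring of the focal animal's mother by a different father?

0.25

Each parent–offspring link contributes a factor of 1/2, and independent paths through distinct common ancestors add.
Half-sibs share one parent — one path of length 2: r = (1/2)^2 = 1/4.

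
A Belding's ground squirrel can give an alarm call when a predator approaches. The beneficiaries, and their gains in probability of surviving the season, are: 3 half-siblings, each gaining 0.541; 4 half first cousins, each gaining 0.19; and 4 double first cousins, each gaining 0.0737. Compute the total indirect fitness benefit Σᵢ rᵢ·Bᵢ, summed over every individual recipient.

0.52695

r to a half-sibling = 1/4 (half-sibs share one parent — one path of length 2: r = (1/2)^2 = 1/4).
r to a half first cousin = 1/16 (half first cousins share one grandparent — one path of length 4: r = (1/2)^4 = 1/16).
r to a double first cousin = 1/4 (double first cousins share both grandparent pairs — four paths of length 4: r = 4·(1/2)^4 = 1/4).
Summing one r·B term per recipient: 3·0.25·0.541 + 4·0.0625·0.19 + 4·0.25·0.0737 = 0.52695.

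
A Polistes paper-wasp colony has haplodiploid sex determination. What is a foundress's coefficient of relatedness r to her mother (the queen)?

0.5

One meiotic link between diploid queen and diploid daughter: r = 1/2.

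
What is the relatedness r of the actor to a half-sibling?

0.25

Half-sibs share one parent — one path of length 2: r = (1/2)^2 = 1/4.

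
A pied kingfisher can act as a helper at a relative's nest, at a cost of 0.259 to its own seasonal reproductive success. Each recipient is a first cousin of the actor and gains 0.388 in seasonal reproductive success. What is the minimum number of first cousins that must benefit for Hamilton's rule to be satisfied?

r to a first cousin = 0.125 (first cousins share one grandparent pair — two paths of length 4: r = 2·(1/2)^4 = 1/8).
Hamilton's rule: n·r·B > C  ⇒  n > C/(r·B) = 0.259/(0.125·0.388) = 5.34.
The smallest integer exceeding 5.34 is 6.

6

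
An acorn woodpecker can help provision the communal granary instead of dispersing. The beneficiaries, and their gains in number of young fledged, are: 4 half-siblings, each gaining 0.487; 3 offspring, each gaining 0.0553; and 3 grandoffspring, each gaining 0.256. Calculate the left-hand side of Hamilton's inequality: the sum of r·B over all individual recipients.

r to a half-sibling = 1/4 (half-sibs share one parent — one path of length 2: r = (1/2)^2 = 1/4).
r to an offspring = 1/2 (one parent–offspring link: r = (1/2)^1 = 1/2).
r to a grandoffspring = 1/4 (two parent–offspring links: r = (1/2)^2 = 1/4).
Summing one r·B term per recipient: 4·0.25·0.487 + 3·0.5·0.0553 + 3·0.25·0.256 = 0.76195.

0.76195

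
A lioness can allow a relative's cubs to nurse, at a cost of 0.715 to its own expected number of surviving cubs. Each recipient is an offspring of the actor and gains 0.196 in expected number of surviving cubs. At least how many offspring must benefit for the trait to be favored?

r to an offspring = 0.5 (one parent–offspring link: r = (1/2)^1 = 1/2).
Hamilton's rule: n·r·B > C  ⇒  n > C/(r·B) = 0.715/(0.5·0.196) = 7.296.
The smallest integer exceeding 7.296 is 8.

8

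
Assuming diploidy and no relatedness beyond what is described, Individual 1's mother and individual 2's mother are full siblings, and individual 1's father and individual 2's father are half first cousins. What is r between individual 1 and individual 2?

0.140625

With two independent routes of shared ancestry, r is the sum of the two contributions.
Individual 1 and individual 2 are related in two ways: first cousins through their mothers (r = 1/8) and half second cousins through their fathers (r = 1/64).
r = 1/8 + 1/64 = 9/64 = 0.140625.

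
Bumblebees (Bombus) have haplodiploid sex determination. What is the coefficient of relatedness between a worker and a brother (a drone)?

Her haploid brother carries none of their father's genes and a random half of their mother's genome; that half matches the maternal half of her own genome with probability 1/2: r = 1/2 · 1/2 = 1/4.

0.25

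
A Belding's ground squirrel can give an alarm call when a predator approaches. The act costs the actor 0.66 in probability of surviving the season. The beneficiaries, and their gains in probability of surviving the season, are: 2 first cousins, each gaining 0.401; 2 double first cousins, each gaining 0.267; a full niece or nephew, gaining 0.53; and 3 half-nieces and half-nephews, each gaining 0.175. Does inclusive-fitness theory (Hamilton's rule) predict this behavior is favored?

No

Hamilton's rule: the trait is favored when the sum of r·B over every recipient exceeds the actor's cost C.
r to a first cousin = 0.125 (first cousins share one grandparent pair — two paths of length 4: r = 2·(1/2)^4 = 1/8).
r to a double first cousin = 0.25 (double first cousins share both grandparent pairs — four paths of length 4: r = 4·(1/2)^4 = 1/4).
r to a full niece or nephew = 0.25 (full aunt/uncle↔niece/nephew: two paths of length 3 through the shared grandparent pair: r = 2·(1/2)^3 = 1/4).
r to a half-niece or half-nephew = 1/8 (half-aunt/uncle↔niece/nephew: one path of length 3: r = (1/2)^3 = 1/8).
Summing one r·B term per recipient: 2·0.125·0.401 + 2·0.25·0.267 + 1·0.25·0.53 + 3·0.125·0.175 = 0.431875.
0.431875 < 0.66: the indirect benefit is less than the cost.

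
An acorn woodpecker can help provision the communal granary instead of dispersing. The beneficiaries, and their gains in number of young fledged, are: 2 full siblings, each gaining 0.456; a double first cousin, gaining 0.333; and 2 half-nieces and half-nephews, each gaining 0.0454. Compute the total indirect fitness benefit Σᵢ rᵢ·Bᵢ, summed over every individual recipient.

r to a full sibling = 1/2 (full sibs share both parents — two paths of length 2: r = 2·(1/2)^2 = 1/2).
r to a double first cousin = 0.25 (double first cousins share both grandparent pairs — four paths of length 4: r = 4·(1/2)^4 = 1/4).
r to a half-niece or half-nephew = 0.125 (half-aunt/uncle↔niece/nephew: one path of length 3: r = (1/2)^3 = 1/8).
Summing one r·B term per recipient: 2·0.5·0.456 + 1·0.25·0.333 + 2·0.125·0.0454 = 0.5506.

0.5506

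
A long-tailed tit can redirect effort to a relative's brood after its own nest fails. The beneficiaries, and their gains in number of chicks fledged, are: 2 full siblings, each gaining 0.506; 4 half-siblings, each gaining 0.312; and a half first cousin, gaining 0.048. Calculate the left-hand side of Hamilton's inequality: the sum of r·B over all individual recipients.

r to a full sibling = 1/2 (full sibs share both parents — two paths of length 2: r = 2·(1/2)^2 = 1/2).
r to a half-sibling = 1/4 (half-sibs share one parent — one path of length 2: r = (1/2)^2 = 1/4).
r to a half first cousin = 0.0625 (half first cousins share one grandparent — one path of length 4: r = (1/2)^4 = 1/16).
Summing one r·B term per recipient: 2·0.5·0.506 + 4·0.25·0.312 + 1·0.0625·0.048 = 0.821.

0.821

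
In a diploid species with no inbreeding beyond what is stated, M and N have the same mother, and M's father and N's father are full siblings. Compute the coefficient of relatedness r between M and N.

0.375

Independent pedigree routes through distinct common ancestors add.
M and N are related in two ways: half-sibs through their shared mother (r = 1/4) and first cousins through their fathers (r = 1/8).
r = 1/4 + 1/8 = 3/8 = 0.375.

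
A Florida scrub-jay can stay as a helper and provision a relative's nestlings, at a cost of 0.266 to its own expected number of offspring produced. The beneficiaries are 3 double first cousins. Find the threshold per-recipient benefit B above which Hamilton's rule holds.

0.3547

r to a double first cousin = 1/4 (double first cousins share both grandparent pairs — four paths of length 4: r = 4·(1/2)^4 = 1/4).
Hamilton's rule with n recipients of equal r: n·r·B > C, so B > C/(n·r) = 0.266/(3·0.25) = 0.3547.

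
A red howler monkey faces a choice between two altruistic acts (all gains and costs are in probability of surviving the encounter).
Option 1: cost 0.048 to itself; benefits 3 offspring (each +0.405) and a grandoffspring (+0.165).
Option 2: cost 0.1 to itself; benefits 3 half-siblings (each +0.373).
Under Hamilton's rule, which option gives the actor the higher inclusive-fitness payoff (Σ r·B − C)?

Option 1: r to an offspring = 0.5.
Option 1: r to a grandoffspring = 0.25.
Option 1: Σ r·B − C = (3·0.5·0.405 + 1·0.25·0.165) − 0.048 = 0.60075.
Option 2: r to a half-sibling = 0.25.
Option 2: Σ r·B − C = (3·0.25·0.373) − 0.1 = 0.17975.
Option 1 has the higher net inclusive-fitness payoff.

Option 1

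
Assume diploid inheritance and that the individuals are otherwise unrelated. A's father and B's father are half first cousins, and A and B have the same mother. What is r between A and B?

0.265625

Relatedness sums over independent paths through distinct common ancestors.
A and B are related in two ways: half second cousins through their fathers (r = 1/64) and half-sibs through their shared mother (r = 1/4).
r = 1/64 + 1/4 = 0.265625.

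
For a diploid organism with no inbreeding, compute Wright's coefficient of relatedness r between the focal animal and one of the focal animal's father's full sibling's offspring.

Each parent–offspring link contributes a factor of 1/2, and independent paths through distinct common ancestors add.
First cousins share one grandparent pair — two paths of length 4: r = 2·(1/2)^4 = 1/8.

0.125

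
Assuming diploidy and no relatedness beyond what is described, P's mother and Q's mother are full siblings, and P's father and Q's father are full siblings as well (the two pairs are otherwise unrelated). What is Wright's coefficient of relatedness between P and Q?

0.25

Wright's path rule: contributions from independent ancestry routes add.
P and Q are related in two ways: first cousins through their mothers (r = 1/8) and first cousins through their fathers (r = 1/8) — i.e. double first cousins.
r = 1/8 + 1/8 = 0.25.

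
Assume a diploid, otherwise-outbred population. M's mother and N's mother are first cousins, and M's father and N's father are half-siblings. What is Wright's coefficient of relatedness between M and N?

0.09375

With two independent routes of shared ancestry, r is the sum of the two contributions.
M and N are related in two ways: second cousins through their mothers (r = 1/32) and half first cousins through their fathers (r = 1/16).
r = 1/32 + 1/16 = 0.09375.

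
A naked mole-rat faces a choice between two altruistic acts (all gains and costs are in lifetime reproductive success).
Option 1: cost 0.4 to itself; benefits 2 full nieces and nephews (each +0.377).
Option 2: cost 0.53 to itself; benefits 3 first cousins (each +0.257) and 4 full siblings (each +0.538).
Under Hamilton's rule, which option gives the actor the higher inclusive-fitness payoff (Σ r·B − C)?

Option 2

Option 1: r to a full niece or nephew = 0.25.
Option 1: Σ r·B − C = (2·0.25·0.377) − 0.4 = -0.2115.
Option 2: r to a first cousin = 0.125.
Option 2: r to a full sibling = 0.5.
Option 2: Σ r·B − C = (3·0.125·0.257 + 4·0.5·0.538) − 0.53 = 0.642375.
Option 2 has the higher net inclusive-fitness payoff.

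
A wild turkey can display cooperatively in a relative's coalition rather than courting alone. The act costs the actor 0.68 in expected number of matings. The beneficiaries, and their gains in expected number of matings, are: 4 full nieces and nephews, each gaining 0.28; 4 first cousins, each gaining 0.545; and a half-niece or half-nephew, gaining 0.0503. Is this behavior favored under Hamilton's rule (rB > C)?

Hamilton's rule: the trait is favored when the sum of r·B over every recipient exceeds the actor's cost C.
r to a full niece or nephew = 0.25 (full aunt/uncle↔niece/nephew: two paths of length 3 through the shared grandparent pair: r = 2·(1/2)^3 = 1/4).
r to a first cousin = 1/8 (first cousins share one grandparent pair — two paths of length 4: r = 2·(1/2)^4 = 1/8).
r to a half-niece or half-nephew = 1/8 (half-aunt/uncle↔niece/nephew: one path of length 3: r = (1/2)^3 = 1/8).
Summing one r·B term per recipient: 4·0.25·0.28 + 4·0.125·0.545 + 1·0.125·0.0503 = 0.5587875.
0.5587875 < 0.68: the indirect benefit is less than the cost.

No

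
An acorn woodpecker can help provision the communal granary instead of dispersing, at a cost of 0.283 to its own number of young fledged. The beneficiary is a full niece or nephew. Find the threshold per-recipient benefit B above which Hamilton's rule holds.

r to a full niece or nephew = 1/4 (full aunt/uncle↔niece/nephew: two paths of length 3 through the shared grandparent pair: r = 2·(1/2)^3 = 1/4).
Hamilton's rule with n recipients of equal r: n·r·B > C, so B > C/(n·r) = 0.283/(1·0.25) = 1.132.

1.132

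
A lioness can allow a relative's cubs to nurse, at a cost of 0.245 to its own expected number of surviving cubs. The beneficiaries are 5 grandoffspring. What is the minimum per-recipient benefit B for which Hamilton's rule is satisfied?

r to a grandoffspring = 0.25 (two parent–offspring links: r = (1/2)^2 = 1/4).
Hamilton's rule with n recipients of equal r: n·r·B > C, so B > C/(n·r) = 0.245/(5·0.25) = 0.196.

0.196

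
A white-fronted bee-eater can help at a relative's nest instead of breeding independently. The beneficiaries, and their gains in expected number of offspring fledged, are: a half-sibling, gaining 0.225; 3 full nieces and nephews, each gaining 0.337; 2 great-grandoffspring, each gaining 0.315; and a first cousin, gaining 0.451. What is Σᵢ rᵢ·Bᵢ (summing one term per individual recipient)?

0.444125

r to a half-sibling = 1/4 (half-sibs share one parent — one path of length 2: r = (1/2)^2 = 1/4).
r to a full niece or nephew = 1/4 (full aunt/uncle↔niece/nephew: two paths of length 3 through the shared grandparent pair: r = 2·(1/2)^3 = 1/4).
r to a great-grandoffspring = 0.125 (three parent–offspring links: r = (1/2)^3 = 1/8).
r to a first cousin = 0.125 (first cousins share one grandparent pair — two paths of length 4: r = 2·(1/2)^4 = 1/8).
Summing one r·B term per recipient: 1·0.25·0.225 + 3·0.25·0.337 + 2·0.125·0.315 + 1·0.125·0.451 = 0.444125.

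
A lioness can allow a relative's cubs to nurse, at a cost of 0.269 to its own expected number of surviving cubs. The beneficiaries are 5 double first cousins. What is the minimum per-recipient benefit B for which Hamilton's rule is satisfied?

r to a double first cousin = 0.25 (double first cousins share both grandparent pairs — four paths of length 4: r = 4·(1/2)^4 = 1/4).
Hamilton's rule with n recipients of equal r: n·r·B > C, so B > C/(n·r) = 0.269/(5·0.25) = 0.2152.

0.2152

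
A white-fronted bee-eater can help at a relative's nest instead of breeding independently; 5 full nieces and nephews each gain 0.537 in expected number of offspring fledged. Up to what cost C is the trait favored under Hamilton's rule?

0.67125

r to a full niece or nephew = 0.25 (full aunt/uncle↔niece/nephew: two paths of length 3 through the shared grandparent pair: r = 2·(1/2)^3 = 1/4).
Hamilton's rule: n·r·B > C, so the trait is favored while C < n·r·B = 5·0.25·0.537 = 0.67125.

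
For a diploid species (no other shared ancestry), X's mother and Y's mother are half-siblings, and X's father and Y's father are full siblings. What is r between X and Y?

Wright's path rule: contributions from independent ancestry routes add.
X and Y are related in two ways: half first cousins through their mothers (r = 1/16) and first cousins through their fathers (r = 1/8).
r = 1/16 + 1/8 = 3/16 = 0.1875.

0.1875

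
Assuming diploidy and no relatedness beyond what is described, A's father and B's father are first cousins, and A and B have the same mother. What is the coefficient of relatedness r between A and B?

0.28125

Independent pedigree routes through distinct common ancestors add.
A and B are related in two ways: second cousins through their fathers (r = 1/32) and half-sibs through their shared mother (r = 1/4).
r = 1/32 + 1/4 = 0.28125.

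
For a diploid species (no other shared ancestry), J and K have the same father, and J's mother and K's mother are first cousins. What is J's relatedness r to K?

0.28125

With two independent routes of shared ancestry, r is the sum of the two contributions.
J and K are related in two ways: half-sibs through their shared father (r = 1/4) and second cousins through their mothers (r = 1/32).
r = 1/4 + 1/32 = 0.28125.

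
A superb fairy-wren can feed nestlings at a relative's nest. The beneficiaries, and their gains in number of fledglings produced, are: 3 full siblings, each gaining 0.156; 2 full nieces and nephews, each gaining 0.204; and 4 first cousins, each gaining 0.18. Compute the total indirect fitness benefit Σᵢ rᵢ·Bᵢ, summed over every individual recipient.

0.426

r to a full sibling = 1/2 (full sibs share both parents — two paths of length 2: r = 2·(1/2)^2 = 1/2).
r to a full niece or nephew = 1/4 (full aunt/uncle↔niece/nephew: two paths of length 3 through the shared grandparent pair: r = 2·(1/2)^3 = 1/4).
r to a first cousin = 1/8 (first cousins share one grandparent pair — two paths of length 4: r = 2·(1/2)^4 = 1/8).
Summing one r·B term per recipient: 3·0.5·0.156 + 2·0.25·0.204 + 4·0.125·0.18 = 0.426.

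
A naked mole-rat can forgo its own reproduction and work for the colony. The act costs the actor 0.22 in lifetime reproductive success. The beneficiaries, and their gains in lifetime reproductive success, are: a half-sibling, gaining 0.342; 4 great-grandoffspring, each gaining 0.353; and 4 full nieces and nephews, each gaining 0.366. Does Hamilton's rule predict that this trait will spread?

Hamilton's rule: the trait is favored when the sum of r·B over every recipient exceeds the actor's cost C.
r to a half-sibling = 0.25 (half-sibs share one parent — one path of length 2: r = (1/2)^2 = 1/4).
r to a great-grandoffspring = 1/8 (three parent–offspring links: r = (1/2)^3 = 1/8).
r to a full niece or nephew = 1/4 (full aunt/uncle↔niece/nephew: two paths of length 3 through the shared grandparent pair: r = 2·(1/2)^3 = 1/4).
Summing one r·B term per recipient: 1·0.25·0.342 + 4·0.125·0.353 + 4·0.25·0.366 = 0.628.
0.628 > 0.22: the indirect benefit exceeds the cost.

Yes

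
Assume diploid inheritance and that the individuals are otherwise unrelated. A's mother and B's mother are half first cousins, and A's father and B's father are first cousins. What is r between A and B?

0.046875

Independent pedigree routes through distinct common ancestors add.
A and B are related in two ways: half second cousins through their mothers (r = 1/64) and second cousins through their fathers (r = 1/32).
r = 1/64 + 1/32 = 3/64 = 0.046875.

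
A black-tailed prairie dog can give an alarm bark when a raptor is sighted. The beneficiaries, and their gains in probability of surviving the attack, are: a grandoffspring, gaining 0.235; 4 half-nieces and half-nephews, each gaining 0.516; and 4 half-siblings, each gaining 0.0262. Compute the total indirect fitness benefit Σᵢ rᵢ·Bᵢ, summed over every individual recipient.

r to a grandoffspring = 0.25 (two parent–offspring links: r = (1/2)^2 = 1/4).
r to a half-niece or half-nephew = 1/8 (half-aunt/uncle↔niece/nephew: one path of length 3: r = (1/2)^3 = 1/8).
r to a half-sibling = 0.25 (half-sibs share one parent — one path of length 2: r = (1/2)^2 = 1/4).
Summing one r·B term per recipient: 1·0.25·0.235 + 4·0.125·0.516 + 4·0.25·0.0262 = 0.34295.

0.34295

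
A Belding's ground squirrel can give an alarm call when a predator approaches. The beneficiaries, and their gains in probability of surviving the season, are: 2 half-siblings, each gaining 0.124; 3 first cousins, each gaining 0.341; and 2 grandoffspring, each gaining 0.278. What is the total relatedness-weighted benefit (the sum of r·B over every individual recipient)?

0.328875

r to a half-sibling = 1/4 (half-sibs share one parent — one path of length 2: r = (1/2)^2 = 1/4).
r to a first cousin = 0.125 (first cousins share one grandparent pair — two paths of length 4: r = 2·(1/2)^4 = 1/8).
r to a grandoffspring = 0.25 (two parent–offspring links: r = (1/2)^2 = 1/4).
Summing one r·B term per recipient: 2·0.25·0.124 + 3·0.125·0.341 + 2·0.25·0.278 = 0.328875.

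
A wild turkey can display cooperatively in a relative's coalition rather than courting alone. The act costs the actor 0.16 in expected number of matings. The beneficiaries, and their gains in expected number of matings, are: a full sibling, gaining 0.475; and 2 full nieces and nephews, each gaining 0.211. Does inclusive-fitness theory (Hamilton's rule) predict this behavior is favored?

Yes

Hamilton's rule: the trait is favored when the sum of r·B over every recipient exceeds the actor's cost C.
r to a full sibling = 1/2 (full sibs share both parents — two paths of length 2: r = 2·(1/2)^2 = 1/2).
r to a full niece or nephew = 1/4 (full aunt/uncle↔niece/nephew: two paths of length 3 through the shared grandparent pair: r = 2·(1/2)^3 = 1/4).
Summing one r·B term per recipient: 1·0.5·0.475 + 2·0.25·0.211 = 0.343.
0.343 > 0.16: the indirect benefit exceeds the cost.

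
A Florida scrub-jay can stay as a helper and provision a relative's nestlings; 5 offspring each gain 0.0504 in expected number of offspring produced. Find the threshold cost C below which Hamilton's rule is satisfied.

0.126

r to an offspring = 0.5 (one parent–offspring link: r = (1/2)^1 = 1/2).
Hamilton's rule: n·r·B > C, so the trait is favored while C < n·r·B = 5·0.5·0.0504 = 0.126.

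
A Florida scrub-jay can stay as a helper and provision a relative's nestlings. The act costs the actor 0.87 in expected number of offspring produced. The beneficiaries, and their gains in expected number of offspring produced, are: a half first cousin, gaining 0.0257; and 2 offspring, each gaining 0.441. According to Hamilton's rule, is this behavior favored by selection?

No

Hamilton's rule: the trait is favored when the sum of r·B over every recipient exceeds the actor's cost C.
r to a half first cousin = 1/16 (half first cousins share one grandparent — one path of length 4: r = (1/2)^4 = 1/16).
r to an offspring = 0.5 (one parent–offspring link: r = (1/2)^1 = 1/2).
Summing one r·B term per recipient: 1·0.0625·0.0257 + 2·0.5·0.441 = 0.44260625.
0.44260625 < 0.87: the indirect benefit is less than the cost.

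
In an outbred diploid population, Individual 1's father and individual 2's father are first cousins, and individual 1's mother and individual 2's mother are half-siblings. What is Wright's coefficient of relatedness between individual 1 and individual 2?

Independent pedigree routes through distinct common ancestors add.
Individual 1 and individual 2 are related in two ways: second cousins through their fathers (r = 1/32) and half first cousins through their mothers (r = 1/16).
r = 1/32 + 1/16 = 3/32 = 0.09375.

0.09375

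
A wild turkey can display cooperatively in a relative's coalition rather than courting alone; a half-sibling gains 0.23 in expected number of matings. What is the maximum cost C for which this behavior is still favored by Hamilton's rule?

0.0575

r to a half-sibling = 1/4 (half-sibs share one parent — one path of length 2: r = (1/2)^2 = 1/4).
Hamilton's rule: n·r·B > C, so the trait is favored while C < n·r·B = 1·0.25·0.23 = 0.0575.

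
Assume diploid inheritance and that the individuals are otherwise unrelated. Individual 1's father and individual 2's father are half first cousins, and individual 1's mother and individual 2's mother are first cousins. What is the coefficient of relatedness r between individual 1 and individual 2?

0.046875

Wright's path rule: contributions from independent ancestry routes add.
Individual 1 and individual 2 are related in two ways: half second cousins through their fathers (r = 1/64) and second cousins through their mothers (r = 1/32).
r = 1/64 + 1/32 = 3/64 = 0.046875.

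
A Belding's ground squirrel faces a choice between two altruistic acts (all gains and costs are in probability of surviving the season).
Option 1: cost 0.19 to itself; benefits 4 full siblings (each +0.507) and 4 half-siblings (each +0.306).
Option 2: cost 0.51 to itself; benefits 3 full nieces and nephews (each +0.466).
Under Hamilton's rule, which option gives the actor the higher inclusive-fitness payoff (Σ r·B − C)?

Option 1: r to a full sibling = 0.5.
Option 1: r to a half-sibling = 0.25.
Option 1: Σ r·B − C = (4·0.5·0.507 + 4·0.25·0.306) − 0.19 = 1.13.
Option 2: r to a full niece or nephew = 0.25.
Option 2: Σ r·B − C = (3·0.25·0.466) − 0.51 = -0.1605.
Option 1 has the higher net inclusive-fitness payoff.

Option 1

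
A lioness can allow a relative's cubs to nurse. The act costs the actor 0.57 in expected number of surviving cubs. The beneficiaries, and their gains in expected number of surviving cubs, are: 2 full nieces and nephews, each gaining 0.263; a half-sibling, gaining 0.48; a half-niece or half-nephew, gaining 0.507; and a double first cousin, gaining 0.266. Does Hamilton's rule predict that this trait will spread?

Hamilton's rule: the trait is favored when the sum of r·B over every recipient exceeds the actor's cost C.
r to a full niece or nephew = 1/4 (full aunt/uncle↔niece/nephew: two paths of length 3 through the shared grandparent pair: r = 2·(1/2)^3 = 1/4).
r to a half-sibling = 1/4 (half-sibs share one parent — one path of length 2: r = (1/2)^2 = 1/4).
r to a half-niece or half-nephew = 1/8 (half-aunt/uncle↔niece/nephew: one path of length 3: r = (1/2)^3 = 1/8).
r to a double first cousin = 0.25 (double first cousins share both grandparent pairs — four paths of length 4: r = 4·(1/2)^4 = 1/4).
Summing one r·B term per recipient: 2·0.25·0.263 + 1·0.25·0.48 + 1·0.125·0.507 + 1·0.25·0.266 = 0.381375.
0.381375 < 0.57: the indirect benefit is less than the cost.

No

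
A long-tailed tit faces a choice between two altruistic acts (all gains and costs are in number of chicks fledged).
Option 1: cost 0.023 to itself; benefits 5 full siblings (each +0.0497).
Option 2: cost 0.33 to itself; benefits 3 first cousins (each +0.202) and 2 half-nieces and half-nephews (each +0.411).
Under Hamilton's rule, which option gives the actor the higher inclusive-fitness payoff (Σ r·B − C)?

Option 1: r to a full sibling = 0.5.
Option 1: Σ r·B − C = (5·0.5·0.0497) − 0.023 = 0.10125.
Option 2: r to a first cousin = 0.125.
Option 2: r to a half-niece or half-nephew = 0.125.
Option 2: Σ r·B − C = (3·0.125·0.202 + 2·0.125·0.411) − 0.33 = -0.1515.
Option 1 has the higher net inclusive-fitness payoff.

Option 1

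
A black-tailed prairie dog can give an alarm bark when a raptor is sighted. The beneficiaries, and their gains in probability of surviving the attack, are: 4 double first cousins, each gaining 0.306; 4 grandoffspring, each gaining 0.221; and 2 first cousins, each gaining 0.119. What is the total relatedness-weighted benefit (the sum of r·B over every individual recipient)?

0.55675

r to a double first cousin = 1/4 (double first cousins share both grandparent pairs — four paths of length 4: r = 4·(1/2)^4 = 1/4).
r to a grandoffspring = 1/4 (two parent–offspring links: r = (1/2)^2 = 1/4).
r to a first cousin = 1/8 (first cousins share one grandparent pair — two paths of length 4: r = 2·(1/2)^4 = 1/8).
Summing one r·B term per recipient: 4·0.25·0.306 + 4·0.25·0.221 + 2·0.125·0.119 = 0.55675.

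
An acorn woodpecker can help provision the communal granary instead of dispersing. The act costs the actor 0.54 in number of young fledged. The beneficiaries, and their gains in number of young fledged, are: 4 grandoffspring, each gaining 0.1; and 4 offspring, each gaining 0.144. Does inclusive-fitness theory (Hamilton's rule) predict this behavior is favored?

Hamilton's rule: the trait is favored when the sum of r·B over every recipient exceeds the actor's cost C.
r to a grandoffspring = 0.25 (two parent–offspring links: r = (1/2)^2 = 1/4).
r to an offspring = 0.5 (one parent–offspring link: r = (1/2)^1 = 1/2).
Summing one r·B term per recipient: 4·0.25·0.1 + 4·0.5·0.144 = 0.388.
0.388 < 0.54: the indirect benefit is less than the cost.

No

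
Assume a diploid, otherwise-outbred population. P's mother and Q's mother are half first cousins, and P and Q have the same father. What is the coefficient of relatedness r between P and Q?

Wright's path rule: contributions from independent ancestry routes add.
P and Q are related in two ways: half second cousins through their mothers (r = 1/64) and half-sibs through their shared father (r = 1/4).
r = 1/64 + 1/4 = 0.265625.

0.265625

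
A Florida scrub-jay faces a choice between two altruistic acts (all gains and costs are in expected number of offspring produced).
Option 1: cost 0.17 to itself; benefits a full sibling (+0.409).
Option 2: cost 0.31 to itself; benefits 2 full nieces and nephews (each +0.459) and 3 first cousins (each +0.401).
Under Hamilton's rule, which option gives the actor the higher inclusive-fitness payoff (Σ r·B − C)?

Option 1: r to a full sibling = 0.5.
Option 1: Σ r·B − C = (1·0.5·0.409) − 0.17 = 0.0345.
Option 2: r to a full niece or nephew = 0.25.
Option 2: r to a first cousin = 0.125.
Option 2: Σ r·B − C = (2·0.25·0.459 + 3·0.125·0.401) − 0.31 = 0.069875.
Option 2 has the higher net inclusive-fitness payoff.

Option 2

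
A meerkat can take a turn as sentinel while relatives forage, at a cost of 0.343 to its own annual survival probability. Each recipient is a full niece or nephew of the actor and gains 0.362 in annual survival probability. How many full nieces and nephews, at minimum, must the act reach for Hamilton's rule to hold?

4

r to a full niece or nephew = 0.25 (full aunt/uncle↔niece/nephew: two paths of length 3 through the shared grandparent pair: r = 2·(1/2)^3 = 1/4).
Hamilton's rule: n·r·B > C  ⇒  n > C/(r·B) = 0.343/(0.25·0.362) = 3.79.
The smallest integer exceeding 3.79 is 4.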